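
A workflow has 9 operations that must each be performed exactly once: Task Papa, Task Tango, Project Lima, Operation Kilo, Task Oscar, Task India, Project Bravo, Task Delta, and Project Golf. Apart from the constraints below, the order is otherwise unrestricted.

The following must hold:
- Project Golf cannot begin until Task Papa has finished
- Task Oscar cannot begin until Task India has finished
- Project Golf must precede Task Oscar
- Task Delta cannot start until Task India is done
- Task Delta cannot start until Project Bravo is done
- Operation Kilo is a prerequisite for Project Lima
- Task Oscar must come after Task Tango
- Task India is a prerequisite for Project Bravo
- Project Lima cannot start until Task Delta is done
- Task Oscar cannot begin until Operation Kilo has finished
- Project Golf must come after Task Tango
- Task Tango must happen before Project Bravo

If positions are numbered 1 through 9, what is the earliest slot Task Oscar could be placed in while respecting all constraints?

6

Working backwards through the constraints from Task Oscar, its full set of required predecessors is Task Papa, Task Tango, Operation Kilo, Task India, Project Golf — 5 of them.
With 5 mandatory predecessors, the earliest Task Oscar can sit is position 5+1 = 6, and placing just those 5 first achieves it.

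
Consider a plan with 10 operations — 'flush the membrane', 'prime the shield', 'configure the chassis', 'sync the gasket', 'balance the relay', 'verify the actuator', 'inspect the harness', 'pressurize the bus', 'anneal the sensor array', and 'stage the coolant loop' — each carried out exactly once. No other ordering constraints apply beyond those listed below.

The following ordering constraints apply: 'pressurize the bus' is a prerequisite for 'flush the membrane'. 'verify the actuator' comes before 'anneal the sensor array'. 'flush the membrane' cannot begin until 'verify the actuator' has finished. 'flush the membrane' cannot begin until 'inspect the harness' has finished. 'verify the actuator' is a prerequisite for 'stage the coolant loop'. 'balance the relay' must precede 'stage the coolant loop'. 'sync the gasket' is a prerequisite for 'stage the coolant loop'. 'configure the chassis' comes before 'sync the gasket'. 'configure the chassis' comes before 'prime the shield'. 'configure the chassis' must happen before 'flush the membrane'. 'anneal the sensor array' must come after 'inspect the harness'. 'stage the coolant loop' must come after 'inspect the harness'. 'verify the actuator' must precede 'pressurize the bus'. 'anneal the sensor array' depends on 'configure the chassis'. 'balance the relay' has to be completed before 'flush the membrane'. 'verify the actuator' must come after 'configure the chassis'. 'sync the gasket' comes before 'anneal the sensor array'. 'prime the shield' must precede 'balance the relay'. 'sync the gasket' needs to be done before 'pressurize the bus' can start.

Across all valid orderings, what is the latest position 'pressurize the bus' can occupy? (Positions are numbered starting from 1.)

The only operation forced after 'pressurize the bus' (directly or by a chain) is 'flush the membrane'.
With 1 mandatory successor out of 10 operations total, the latest slot for 'pressurize the bus' is 10−1 = 9, and it's reachable by doing all non-successors before 'pressurize the bus'.

9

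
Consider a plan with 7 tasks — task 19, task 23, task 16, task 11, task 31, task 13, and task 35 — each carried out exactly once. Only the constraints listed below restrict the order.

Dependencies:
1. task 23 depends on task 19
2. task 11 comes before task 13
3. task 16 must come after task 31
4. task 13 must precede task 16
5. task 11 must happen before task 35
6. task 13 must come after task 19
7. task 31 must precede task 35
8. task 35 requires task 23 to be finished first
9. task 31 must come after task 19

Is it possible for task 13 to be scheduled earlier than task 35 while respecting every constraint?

The constraints leave task 13 and task 35 unordered relative to each other; nothing requires task 35 earlier.
That means at least one valid schedule has task 13 before task 35.

Yes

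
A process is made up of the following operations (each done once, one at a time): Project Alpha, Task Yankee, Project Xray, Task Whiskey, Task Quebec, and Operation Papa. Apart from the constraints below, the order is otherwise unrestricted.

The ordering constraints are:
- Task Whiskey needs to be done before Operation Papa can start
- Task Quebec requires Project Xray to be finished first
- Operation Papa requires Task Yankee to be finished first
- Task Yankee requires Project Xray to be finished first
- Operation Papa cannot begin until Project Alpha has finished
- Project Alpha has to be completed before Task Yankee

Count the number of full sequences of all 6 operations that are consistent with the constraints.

The operations with no prerequisites are Project Alpha, Project Xray, Task Whiskey; any of them can be placed first.
Enumerating by repeatedly choosing an available operation (one whose prerequisites are all placed) gives 33 distinct complete orderings.

33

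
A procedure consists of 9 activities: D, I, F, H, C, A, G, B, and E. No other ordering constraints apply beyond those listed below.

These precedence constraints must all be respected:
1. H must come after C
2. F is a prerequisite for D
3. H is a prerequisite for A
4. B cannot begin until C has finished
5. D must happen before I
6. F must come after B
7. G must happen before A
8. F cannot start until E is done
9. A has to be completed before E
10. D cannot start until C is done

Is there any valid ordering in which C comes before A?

Every valid ordering already has C before A (the constraints require it), so in particular at least one does.

Yes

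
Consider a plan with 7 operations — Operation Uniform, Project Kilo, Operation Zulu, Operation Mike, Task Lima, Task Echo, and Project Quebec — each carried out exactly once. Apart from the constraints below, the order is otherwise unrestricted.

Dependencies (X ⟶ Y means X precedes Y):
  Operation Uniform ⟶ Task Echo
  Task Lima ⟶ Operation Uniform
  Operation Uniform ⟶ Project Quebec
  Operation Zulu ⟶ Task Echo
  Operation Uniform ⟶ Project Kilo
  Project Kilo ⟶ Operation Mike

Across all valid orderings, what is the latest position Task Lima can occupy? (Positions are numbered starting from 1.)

2

Following every chain forward from Task Lima, the operations that must come later are Operation Uniform, Project Kilo, Operation Mike, Task Echo, Project Quebec — 5 of them.
With 5 mandatory successors out of 7 operations total, the latest slot for Task Lima is 7−5 = 2, and it's reachable by doing all non-successors before Task Lima.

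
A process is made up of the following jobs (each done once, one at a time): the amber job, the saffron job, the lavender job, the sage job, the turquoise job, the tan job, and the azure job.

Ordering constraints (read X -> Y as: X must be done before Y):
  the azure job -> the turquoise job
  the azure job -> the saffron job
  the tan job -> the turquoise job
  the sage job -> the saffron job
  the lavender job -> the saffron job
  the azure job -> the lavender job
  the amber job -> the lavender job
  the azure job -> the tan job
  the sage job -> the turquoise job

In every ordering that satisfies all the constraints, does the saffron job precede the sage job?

No

In fact the dependencies run the other way: the sage job → the saffron job.
So the saffron job never precedes the sage job.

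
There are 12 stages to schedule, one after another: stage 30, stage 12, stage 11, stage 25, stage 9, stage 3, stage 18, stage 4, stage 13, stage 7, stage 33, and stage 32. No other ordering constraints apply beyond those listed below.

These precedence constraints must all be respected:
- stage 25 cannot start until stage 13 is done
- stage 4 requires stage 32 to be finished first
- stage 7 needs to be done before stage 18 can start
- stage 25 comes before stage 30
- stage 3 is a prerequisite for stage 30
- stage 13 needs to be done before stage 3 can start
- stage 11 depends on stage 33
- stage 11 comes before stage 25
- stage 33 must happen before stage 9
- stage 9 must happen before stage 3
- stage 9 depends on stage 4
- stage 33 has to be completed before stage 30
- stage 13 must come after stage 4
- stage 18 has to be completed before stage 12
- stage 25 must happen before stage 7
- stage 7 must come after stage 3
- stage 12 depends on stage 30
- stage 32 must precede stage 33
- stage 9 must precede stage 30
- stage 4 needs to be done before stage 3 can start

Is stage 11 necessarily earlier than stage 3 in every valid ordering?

No

No chain of constraints connects stage 11 to stage 3 in either direction.
A valid ordering placing stage 3 before stage 11 exists, so the answer is no.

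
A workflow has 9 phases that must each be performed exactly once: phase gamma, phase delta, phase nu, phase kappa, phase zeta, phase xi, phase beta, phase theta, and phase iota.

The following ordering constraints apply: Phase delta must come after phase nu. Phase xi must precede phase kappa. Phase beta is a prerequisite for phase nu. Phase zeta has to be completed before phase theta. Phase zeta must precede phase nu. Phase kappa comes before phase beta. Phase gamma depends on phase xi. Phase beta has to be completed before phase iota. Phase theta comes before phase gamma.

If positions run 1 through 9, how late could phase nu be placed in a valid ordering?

8

The only phase forced after phase nu (directly or by a chain) is phase delta.
So at least 1 phase follows phase nu, putting phase nu no later than position 8. That position is achievable by scheduling everything else first.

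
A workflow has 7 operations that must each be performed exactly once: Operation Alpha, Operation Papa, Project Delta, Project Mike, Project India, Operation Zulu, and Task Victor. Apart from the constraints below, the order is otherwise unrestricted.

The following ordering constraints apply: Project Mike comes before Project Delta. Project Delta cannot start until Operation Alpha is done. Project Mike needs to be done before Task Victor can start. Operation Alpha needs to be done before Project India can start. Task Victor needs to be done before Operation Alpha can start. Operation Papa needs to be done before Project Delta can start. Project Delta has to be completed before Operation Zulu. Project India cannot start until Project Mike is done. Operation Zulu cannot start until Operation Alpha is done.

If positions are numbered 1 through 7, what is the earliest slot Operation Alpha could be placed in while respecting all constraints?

Every operation that must precede Operation Alpha has to come before it. Tracing all chains that end at Operation Alpha, those operations are: Project Mike, Task Victor — 2 in total.
With 2 mandatory predecessors, the earliest Operation Alpha can sit is position 2+1 = 3, and placing just those 2 first achieves it.

3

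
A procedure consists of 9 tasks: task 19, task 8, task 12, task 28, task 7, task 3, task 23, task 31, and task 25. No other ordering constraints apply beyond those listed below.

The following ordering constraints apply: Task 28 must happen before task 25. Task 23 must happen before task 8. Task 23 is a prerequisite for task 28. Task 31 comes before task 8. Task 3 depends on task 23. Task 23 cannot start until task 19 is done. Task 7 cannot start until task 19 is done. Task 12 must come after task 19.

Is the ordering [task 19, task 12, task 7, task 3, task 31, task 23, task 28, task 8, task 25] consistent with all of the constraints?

Here task 23 comes after task 3.
That contradicts the constraint that task 23 must precede task 3.

No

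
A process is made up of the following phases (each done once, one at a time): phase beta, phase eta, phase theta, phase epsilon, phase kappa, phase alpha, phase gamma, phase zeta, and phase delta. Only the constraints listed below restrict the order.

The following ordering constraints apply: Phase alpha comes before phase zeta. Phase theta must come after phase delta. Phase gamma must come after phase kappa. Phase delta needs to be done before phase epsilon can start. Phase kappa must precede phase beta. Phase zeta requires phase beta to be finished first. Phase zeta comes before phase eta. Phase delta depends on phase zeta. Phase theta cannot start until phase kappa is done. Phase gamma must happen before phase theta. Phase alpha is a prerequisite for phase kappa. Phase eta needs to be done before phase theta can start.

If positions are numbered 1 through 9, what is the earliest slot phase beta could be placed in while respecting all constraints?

The phases that are forced before phase beta, directly or transitively, are phase kappa, phase alpha. That's 2 phases.
With 2 mandatory predecessors, the earliest phase beta can sit is position 2+1 = 3, and placing just those 2 first achieves it.

3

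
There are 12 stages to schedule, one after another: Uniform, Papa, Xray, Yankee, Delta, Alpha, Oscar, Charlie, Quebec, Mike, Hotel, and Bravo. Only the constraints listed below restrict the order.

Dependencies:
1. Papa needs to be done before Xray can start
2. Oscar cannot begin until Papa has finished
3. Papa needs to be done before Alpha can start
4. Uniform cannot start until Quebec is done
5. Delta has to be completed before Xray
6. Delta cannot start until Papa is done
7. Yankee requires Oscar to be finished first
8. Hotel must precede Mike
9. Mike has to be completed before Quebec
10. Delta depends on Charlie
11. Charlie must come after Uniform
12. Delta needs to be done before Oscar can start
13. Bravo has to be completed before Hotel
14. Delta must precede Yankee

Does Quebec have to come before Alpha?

No

No chain of constraints connects Quebec to Alpha in either direction.
So Quebec can come before Alpha or after — it is not forced.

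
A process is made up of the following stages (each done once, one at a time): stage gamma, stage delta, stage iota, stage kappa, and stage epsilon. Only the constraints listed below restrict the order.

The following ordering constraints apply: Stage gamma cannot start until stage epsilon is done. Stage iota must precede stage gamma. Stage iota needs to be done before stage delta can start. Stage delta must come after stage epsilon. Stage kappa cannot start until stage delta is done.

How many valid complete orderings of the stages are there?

6

The stages with no prerequisites are stage iota, stage epsilon; any of them can be placed first.
Enumerating by repeatedly choosing an available stage (one whose prerequisites are all placed) gives 6 distinct complete orderings.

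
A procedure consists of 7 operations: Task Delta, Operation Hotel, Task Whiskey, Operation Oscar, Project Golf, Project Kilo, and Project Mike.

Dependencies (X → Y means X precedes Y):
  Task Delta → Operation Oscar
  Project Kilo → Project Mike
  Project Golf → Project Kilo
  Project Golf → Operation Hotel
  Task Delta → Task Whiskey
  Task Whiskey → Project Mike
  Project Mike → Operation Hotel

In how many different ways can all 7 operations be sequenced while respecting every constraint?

The operations with no prerequisites are Task Delta, Project Golf; any of them can be placed first.
Counting all ways to extend the partial order to a total order gives 32.

32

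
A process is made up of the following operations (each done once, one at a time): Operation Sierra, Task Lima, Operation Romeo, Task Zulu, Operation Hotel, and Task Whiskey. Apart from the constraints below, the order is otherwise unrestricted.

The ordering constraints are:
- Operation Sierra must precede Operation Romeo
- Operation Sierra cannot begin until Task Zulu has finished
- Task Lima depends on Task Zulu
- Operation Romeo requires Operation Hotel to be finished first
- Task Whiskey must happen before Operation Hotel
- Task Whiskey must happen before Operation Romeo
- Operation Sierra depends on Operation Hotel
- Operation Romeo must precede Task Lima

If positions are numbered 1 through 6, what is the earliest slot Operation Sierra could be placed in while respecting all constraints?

Working backwards through the constraints from Operation Sierra, its full set of required predecessors is Task Zulu, Operation Hotel, Task Whiskey — 3 of them.
With 3 mandatory predecessors, the earliest Operation Sierra can sit is position 3+1 = 4, and placing just those 3 first achieves it.

4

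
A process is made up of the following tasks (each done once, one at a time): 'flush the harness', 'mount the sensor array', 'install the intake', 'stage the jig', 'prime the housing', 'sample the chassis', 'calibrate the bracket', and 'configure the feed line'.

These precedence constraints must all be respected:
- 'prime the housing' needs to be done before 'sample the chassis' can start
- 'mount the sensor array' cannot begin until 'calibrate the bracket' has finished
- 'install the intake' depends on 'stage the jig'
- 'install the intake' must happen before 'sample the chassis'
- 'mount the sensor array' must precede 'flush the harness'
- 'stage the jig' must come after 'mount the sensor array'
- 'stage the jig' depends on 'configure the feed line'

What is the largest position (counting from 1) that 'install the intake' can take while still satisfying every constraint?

7

Following the constraints forward from 'install the intake', its only required successor is 'sample the chassis'.
With 1 mandatory successor out of 8 tasks total, the latest slot for 'install the intake' is 8−1 = 7, and it's reachable by doing all non-successors before 'install the intake'.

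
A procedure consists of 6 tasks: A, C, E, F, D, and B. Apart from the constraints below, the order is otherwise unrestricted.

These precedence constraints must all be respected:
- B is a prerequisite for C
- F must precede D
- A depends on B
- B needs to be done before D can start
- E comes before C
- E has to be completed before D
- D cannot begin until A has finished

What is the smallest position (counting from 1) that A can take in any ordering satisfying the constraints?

2

Working backwards through the constraints from A, its only required predecessor is B.
So at minimum 1 task comes before A, putting A no earlier than position 2. That position is achievable by scheduling exactly that predecessor first.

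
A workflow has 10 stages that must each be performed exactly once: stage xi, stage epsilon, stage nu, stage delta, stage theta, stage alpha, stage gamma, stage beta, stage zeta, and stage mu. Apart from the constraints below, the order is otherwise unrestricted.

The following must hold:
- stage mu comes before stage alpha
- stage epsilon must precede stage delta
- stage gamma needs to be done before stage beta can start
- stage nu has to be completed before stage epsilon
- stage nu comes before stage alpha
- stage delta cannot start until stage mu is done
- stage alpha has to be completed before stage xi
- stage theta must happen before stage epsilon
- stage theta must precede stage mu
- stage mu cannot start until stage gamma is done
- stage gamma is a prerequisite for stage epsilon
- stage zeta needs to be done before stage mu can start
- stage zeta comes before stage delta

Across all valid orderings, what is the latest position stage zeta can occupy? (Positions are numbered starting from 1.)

6

The stages that are forced after stage zeta, directly or by a chain of constraints, are stage xi, stage delta, stage alpha, stage mu. That's 4 stages.
With 4 mandatory successors out of 10 stages total, the latest slot for stage zeta is 10−4 = 6, and it's reachable by doing all non-successors before stage zeta.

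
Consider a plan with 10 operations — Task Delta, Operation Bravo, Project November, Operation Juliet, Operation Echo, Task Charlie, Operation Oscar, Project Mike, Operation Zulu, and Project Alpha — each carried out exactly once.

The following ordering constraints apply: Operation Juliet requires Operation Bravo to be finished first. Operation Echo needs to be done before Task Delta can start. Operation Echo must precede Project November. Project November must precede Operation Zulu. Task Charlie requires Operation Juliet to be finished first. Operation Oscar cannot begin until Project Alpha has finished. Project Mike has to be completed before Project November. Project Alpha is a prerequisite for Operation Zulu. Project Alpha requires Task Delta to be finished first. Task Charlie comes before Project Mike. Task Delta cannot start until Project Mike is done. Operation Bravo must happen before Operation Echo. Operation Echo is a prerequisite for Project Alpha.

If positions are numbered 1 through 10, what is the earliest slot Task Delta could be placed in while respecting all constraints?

Working backwards through the constraints from Task Delta, its full set of required predecessors is Operation Bravo, Operation Juliet, Operation Echo, Task Charlie, Project Mike — 5 of them.
So at minimum 5 operations come before Task Delta, putting Task Delta no earlier than position 6. That position is achievable by scheduling exactly those predecessors first.

6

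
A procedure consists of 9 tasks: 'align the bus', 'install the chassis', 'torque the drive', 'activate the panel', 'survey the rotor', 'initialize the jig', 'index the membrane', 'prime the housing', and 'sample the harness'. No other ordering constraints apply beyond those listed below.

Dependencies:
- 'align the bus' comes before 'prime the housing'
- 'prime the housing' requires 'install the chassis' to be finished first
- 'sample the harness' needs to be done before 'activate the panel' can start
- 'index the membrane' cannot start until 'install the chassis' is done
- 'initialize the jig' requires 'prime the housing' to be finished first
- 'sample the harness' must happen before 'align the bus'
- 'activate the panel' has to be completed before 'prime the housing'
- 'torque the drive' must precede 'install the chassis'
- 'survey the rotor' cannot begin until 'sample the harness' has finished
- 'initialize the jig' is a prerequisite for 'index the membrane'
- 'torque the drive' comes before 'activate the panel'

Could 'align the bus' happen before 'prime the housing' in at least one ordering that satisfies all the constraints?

'align the bus' is actually forced before 'prime the housing' by the constraints, so certainly some valid ordering has 'align the bus' first.

Yes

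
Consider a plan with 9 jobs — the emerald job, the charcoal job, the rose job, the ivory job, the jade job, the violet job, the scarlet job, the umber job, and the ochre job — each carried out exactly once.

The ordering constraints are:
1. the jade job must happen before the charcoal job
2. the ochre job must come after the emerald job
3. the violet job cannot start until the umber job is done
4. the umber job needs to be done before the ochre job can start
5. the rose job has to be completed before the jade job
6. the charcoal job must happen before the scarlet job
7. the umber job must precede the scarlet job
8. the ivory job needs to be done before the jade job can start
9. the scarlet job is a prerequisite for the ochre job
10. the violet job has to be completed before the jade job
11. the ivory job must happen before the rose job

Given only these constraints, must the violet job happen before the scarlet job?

Tracing the constraints gives a chain: the violet job → the jade job → the charcoal job → the scarlet job.
That forces the violet job before the scarlet job in every valid schedule.

Yes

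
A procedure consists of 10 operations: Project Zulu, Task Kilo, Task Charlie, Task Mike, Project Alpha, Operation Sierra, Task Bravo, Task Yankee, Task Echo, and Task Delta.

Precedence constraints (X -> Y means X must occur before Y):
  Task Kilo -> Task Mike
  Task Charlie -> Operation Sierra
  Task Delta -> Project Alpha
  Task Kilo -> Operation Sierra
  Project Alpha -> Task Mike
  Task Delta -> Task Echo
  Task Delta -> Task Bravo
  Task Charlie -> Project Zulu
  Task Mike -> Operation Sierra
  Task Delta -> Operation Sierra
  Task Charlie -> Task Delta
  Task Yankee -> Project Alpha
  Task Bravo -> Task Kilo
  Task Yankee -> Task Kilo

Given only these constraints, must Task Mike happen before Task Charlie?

In fact the dependencies run the other way: Task Charlie → Task Delta → Project Alpha → Task Mike.
So Task Mike does not have to come before Task Charlie — it cannot.

No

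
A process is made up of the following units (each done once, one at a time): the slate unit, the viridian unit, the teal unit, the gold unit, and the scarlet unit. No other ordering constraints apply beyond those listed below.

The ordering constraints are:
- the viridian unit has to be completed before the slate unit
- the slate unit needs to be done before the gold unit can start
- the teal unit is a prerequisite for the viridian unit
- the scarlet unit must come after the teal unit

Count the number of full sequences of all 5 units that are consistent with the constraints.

Only the teal unit has no prerequisites, so it must go first.
Systematically extending each partial ordering one unit at a time and counting, there are 4 complete orderings.

4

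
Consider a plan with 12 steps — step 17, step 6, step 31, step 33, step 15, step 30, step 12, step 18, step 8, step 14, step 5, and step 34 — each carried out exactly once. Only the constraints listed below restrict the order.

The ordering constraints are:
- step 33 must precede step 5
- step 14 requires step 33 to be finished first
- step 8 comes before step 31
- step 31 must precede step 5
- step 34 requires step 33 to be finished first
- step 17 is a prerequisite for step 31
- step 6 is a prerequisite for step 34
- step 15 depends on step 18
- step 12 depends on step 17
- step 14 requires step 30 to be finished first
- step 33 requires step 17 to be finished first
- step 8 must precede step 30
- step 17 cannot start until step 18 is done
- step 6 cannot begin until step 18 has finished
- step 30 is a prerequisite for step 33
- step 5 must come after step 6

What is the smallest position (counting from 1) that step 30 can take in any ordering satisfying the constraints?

2

Working backwards through the constraints from step 30, its only required predecessor is step 8.
So at minimum 1 step comes before step 30, putting step 30 no earlier than position 2. That position is achievable by scheduling exactly that predecessor first.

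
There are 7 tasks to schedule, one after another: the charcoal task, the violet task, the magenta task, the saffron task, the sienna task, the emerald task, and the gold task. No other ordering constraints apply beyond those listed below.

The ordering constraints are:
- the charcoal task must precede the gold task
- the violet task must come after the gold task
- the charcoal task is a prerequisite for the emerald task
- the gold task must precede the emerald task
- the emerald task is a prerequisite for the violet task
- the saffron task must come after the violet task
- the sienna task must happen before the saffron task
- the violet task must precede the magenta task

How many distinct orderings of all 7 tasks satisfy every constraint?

2 tasks have no prerequisites (the charcoal task, the sienna task), so any of them could come first.
Systematically extending each partial ordering one task at a time and counting, there are 11 complete orderings.

11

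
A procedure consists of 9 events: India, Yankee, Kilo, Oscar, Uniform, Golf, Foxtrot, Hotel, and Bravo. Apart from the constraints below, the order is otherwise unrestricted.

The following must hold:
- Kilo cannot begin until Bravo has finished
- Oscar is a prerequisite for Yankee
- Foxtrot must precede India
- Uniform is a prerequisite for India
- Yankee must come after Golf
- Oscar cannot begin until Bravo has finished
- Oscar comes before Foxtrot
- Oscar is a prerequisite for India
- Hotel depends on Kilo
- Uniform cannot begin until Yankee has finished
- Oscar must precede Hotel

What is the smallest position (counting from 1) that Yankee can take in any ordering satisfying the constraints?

Every event that must precede Yankee has to come before it. Tracing all chains that end at Yankee, those events are: Oscar, Golf, Bravo — 3 in total.
So at minimum 3 events come before Yankee, putting Yankee no earlier than position 4. That position is achievable by scheduling exactly those predecessors first.

4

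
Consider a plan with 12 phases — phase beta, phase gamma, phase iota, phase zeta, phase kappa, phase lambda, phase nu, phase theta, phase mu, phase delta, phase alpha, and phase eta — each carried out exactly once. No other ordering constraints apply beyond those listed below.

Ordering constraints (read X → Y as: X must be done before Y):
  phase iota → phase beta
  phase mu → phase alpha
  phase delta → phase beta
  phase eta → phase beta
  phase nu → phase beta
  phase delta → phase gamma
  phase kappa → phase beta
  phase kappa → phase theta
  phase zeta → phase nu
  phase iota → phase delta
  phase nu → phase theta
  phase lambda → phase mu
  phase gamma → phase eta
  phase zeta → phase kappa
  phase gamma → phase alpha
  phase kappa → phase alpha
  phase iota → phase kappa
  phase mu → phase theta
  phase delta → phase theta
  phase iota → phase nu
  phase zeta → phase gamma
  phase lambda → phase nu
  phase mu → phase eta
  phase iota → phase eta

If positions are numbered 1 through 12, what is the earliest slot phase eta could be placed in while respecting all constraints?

Working backwards through the constraints from phase eta, its full set of required predecessors is phase gamma, phase iota, phase zeta, phase lambda, phase mu, phase delta — 6 of them.
So at minimum 6 phases come before phase eta, putting phase eta no earlier than position 7. That position is achievable by scheduling exactly those predecessors first.

7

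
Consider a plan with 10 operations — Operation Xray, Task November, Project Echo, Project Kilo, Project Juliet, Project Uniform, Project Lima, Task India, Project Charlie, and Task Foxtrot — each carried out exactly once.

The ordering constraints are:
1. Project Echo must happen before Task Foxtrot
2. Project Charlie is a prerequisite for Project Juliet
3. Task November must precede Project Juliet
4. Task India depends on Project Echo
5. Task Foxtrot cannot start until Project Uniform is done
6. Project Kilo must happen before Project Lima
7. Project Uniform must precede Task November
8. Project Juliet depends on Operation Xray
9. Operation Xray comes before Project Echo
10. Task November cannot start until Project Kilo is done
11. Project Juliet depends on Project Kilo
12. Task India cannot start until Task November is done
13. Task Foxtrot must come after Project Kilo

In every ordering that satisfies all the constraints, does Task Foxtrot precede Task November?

No

Task Foxtrot and Task November are not related by any chain of constraints.
So Task Foxtrot can come before Task November or after — it is not forced.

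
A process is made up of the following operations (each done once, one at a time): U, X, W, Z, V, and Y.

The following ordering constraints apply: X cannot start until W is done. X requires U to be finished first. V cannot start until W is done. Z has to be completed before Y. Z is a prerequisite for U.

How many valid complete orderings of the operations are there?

40

The operations with no prerequisites are W, Z; any of them can be placed first.
Enumerating by repeatedly choosing an available operation (one whose prerequisites are all placed) gives 40 distinct complete orderings.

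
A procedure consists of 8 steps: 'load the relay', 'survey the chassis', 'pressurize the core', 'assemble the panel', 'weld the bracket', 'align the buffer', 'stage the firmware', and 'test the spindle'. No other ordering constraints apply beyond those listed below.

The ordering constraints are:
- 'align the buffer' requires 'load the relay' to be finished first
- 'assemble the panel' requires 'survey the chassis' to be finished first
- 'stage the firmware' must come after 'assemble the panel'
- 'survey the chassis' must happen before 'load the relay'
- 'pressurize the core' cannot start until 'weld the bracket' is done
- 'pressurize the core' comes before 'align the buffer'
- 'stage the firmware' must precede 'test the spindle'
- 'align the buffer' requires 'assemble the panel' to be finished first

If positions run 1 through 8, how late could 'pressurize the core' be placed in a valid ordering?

Following the constraints forward from 'pressurize the core', its only required successor is 'align the buffer'.
With 1 mandatory successor out of 8 steps total, the latest slot for 'pressurize the core' is 8−1 = 7, and it's reachable by doing all non-successors before 'pressurize the core'.

7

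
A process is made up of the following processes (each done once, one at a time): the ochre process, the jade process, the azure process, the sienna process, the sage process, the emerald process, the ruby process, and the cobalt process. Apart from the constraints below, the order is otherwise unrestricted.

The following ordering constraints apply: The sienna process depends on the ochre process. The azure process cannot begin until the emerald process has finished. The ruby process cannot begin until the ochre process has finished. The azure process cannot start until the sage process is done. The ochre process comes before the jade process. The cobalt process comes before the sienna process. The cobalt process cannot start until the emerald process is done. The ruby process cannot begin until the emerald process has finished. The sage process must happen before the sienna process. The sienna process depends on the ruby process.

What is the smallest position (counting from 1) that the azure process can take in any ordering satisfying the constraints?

Working backwards through the constraints from the azure process, its full set of required predecessors is the sage process, the emerald process — 2 of them.
With 2 mandatory predecessors, the earliest the azure process can sit is position 2+1 = 3, and placing just those 2 first achieves it.

3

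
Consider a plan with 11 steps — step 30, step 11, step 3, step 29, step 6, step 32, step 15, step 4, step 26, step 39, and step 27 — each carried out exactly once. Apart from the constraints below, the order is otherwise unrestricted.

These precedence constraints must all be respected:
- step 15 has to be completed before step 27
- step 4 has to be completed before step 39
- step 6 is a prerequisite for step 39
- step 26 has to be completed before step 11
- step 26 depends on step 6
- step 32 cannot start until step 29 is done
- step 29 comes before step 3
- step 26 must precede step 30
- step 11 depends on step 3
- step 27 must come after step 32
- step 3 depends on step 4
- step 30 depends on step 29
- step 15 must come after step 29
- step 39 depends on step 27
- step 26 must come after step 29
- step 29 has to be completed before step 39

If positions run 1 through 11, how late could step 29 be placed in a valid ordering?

Every step that must follow step 29 has to come after it. Tracing all chains starting from step 29, those steps are: step 30, step 11, step 3, step 32, step 15, step 26, step 39, step 27 — 8 in total.
With 8 mandatory successors out of 11 steps total, the latest slot for step 29 is 11−8 = 3, and it's reachable by doing all non-successors before step 29.

3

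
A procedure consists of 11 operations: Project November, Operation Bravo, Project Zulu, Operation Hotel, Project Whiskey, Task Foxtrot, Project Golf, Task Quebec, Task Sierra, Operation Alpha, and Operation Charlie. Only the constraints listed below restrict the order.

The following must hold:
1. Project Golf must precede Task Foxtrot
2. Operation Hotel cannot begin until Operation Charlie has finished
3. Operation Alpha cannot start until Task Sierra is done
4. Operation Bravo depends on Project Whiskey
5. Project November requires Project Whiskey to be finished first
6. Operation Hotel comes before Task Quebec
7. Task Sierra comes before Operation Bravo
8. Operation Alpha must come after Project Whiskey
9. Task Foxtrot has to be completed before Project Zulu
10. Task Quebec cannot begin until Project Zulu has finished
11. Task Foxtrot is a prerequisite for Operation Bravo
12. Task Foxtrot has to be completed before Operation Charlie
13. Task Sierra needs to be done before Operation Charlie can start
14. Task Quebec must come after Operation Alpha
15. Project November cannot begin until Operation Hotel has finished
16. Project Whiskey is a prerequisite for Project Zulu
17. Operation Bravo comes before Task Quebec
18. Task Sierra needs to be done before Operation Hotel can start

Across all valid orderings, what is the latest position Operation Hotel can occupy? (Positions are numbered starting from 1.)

9

Following every chain forward from Operation Hotel, the operations that must come later are Project November, Task Quebec — 2 of them.
With 2 mandatory successors out of 11 operations total, the latest slot for Operation Hotel is 11−2 = 9, and it's reachable by doing all non-successors before Operation Hotel.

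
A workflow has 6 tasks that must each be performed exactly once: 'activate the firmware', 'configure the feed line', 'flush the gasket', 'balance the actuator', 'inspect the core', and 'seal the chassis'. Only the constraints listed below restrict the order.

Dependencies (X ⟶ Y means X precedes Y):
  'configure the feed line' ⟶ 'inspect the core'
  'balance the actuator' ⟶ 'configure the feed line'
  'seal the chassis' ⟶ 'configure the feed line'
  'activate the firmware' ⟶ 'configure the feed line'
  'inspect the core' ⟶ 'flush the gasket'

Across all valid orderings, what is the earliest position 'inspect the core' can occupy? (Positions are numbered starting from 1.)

5

The tasks that are forced before 'inspect the core', directly or transitively, are 'activate the firmware', 'configure the feed line', 'balance the actuator', 'seal the chassis'. That's 4 tasks.
So at minimum 4 tasks come before 'inspect the core', putting 'inspect the core' no earlier than position 5. That position is achievable by scheduling exactly those predecessors first.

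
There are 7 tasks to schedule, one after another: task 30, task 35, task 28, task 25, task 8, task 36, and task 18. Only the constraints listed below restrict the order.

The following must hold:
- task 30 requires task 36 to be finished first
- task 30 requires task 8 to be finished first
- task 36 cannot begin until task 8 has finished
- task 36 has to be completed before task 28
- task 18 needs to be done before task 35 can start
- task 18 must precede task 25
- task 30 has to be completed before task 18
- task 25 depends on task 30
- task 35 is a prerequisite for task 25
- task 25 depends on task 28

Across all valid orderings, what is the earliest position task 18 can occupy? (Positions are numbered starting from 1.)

4

Working backwards through the constraints from task 18, its full set of required predecessors is task 30, task 8, task 36 — 3 of them.
With 3 mandatory predecessors, the earliest task 18 can sit is position 3+1 = 4, and placing just those 3 first achieves it.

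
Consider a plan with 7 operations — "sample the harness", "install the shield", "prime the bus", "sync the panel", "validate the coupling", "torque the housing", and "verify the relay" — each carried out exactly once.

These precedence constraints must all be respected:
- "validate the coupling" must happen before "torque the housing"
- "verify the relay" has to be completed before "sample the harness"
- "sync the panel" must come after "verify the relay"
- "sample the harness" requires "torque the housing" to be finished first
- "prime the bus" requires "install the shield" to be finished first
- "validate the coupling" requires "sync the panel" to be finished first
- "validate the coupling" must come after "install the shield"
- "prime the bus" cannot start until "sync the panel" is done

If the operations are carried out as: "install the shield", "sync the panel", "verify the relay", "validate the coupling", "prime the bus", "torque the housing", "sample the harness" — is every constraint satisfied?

No

Here "verify the relay" comes after "sync the panel".
That contradicts the constraint that "verify the relay" must precede "sync the panel".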